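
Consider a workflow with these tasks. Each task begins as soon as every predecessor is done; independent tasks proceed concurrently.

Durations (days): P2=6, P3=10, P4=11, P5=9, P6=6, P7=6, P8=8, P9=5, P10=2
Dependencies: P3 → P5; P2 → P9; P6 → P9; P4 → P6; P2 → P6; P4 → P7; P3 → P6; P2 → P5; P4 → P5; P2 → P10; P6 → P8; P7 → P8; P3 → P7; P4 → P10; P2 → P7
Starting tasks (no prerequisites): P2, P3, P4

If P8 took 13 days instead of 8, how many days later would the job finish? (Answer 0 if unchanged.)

5

Critical path before the change: P4→P6→P8 = 11+6+8 = 25 giving 25 days.
Since P8 is critical, the +5 change carries straight to that chain (now 30 days).
No other chain overtakes it, so the finish is 30 days.
Change in finish: 30 − 25 = +5 days.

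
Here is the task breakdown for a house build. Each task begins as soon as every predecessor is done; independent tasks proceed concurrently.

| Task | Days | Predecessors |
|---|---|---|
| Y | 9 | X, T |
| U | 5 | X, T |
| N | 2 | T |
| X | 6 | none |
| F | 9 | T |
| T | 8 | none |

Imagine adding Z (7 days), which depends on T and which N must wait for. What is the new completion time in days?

Originally the job takes 17 days.
With Z inserted, N now waits for max(T, Z).
New critical path: T→Z→N = 8+7+2 = 17 ⇒ 17 days.

17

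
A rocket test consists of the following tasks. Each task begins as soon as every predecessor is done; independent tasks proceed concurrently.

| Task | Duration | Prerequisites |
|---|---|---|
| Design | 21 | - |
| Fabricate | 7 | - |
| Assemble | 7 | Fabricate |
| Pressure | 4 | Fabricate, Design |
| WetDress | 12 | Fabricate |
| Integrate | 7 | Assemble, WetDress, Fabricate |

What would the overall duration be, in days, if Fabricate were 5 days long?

As given, the longest chain is Fabricate→WetDress→Integrate = 7+12+7 = 26, so the finish is 26 days.
Since Fabricate is critical, the -2 change carries straight to that chain (now 24 days).
The binding chain switches to Design→Pressure = 21+4 = 25; finish 25 days.

25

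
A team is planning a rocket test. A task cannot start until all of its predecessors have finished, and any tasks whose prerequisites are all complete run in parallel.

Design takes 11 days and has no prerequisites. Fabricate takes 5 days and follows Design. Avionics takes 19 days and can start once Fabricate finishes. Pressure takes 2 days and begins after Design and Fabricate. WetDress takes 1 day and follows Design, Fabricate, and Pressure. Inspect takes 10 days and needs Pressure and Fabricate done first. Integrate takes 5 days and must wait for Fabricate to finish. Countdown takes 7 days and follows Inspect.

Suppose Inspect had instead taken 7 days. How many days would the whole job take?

35

Actual critical path: Design→Fabricate→Pressure→Inspect→Countdown = 11+5+2+10+7 = 35 ⇒ 35 days.
Inspect is on the critical path; changing it to 7 makes that path 32 days.
Now Design→Fabricate→Avionics = 11+5+19 = 35 is longest, so the finish becomes 35 days.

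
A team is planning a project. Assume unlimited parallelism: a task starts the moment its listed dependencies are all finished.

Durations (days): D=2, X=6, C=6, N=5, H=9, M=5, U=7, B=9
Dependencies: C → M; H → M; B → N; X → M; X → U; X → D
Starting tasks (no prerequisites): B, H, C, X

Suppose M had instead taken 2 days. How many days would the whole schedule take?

Baseline: H→M = 9+5 = 14 → 14 days.
M is on the critical path; changing it to 2 makes that path 11 days.
The binding chain switches to B→N = 9+5 = 14; finish 14 days.

14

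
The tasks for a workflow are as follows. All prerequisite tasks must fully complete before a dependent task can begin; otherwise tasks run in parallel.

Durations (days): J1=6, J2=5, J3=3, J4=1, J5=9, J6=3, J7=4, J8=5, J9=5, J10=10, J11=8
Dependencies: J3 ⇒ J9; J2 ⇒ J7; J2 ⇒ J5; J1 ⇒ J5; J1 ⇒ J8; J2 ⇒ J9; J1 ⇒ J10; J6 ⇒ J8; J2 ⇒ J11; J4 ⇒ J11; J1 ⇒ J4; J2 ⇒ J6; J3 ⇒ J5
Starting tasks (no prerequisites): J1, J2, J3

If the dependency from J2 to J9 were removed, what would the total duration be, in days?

16

Before: longest chain J1→J10 = 6+10 = 16, finish 16.
Without J2→J9, J9's earliest start moves from 5 to 3.
After: J1→J10 = 6+10 = 16 → 16 days.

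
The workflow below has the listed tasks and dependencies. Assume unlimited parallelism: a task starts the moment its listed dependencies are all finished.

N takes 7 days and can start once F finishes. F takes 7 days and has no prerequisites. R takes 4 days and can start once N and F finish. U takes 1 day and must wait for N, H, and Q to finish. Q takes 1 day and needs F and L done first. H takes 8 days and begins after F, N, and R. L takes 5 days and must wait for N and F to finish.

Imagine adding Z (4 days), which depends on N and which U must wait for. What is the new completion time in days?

Originally the plan takes 27 days.
With Z inserted, U now waits for max(N, H, Q, Z).
New critical path: F→N→R→H→U = 7+7+4+8+1 = 27 ⇒ 27 days.

27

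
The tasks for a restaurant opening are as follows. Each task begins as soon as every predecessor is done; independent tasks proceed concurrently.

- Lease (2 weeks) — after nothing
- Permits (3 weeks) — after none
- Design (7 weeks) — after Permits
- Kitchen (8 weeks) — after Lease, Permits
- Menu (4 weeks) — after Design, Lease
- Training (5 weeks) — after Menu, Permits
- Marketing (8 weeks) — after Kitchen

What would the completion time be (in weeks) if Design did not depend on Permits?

19

With the dependency in place, Permits→Design→Menu→Training = 3+7+4+5 = 19 sets the finish at 19 weeks.
Without Permits→Design, Design's earliest start moves from 3 to 0.
New critical path: Permits→Kitchen→Marketing = 3+8+8 = 19 ⇒ 19 weeks.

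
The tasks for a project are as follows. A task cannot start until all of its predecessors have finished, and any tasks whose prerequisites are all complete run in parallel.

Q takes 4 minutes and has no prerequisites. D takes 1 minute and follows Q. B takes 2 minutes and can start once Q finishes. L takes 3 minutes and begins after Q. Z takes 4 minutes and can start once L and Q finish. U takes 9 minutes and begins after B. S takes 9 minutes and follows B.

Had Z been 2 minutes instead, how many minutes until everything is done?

15

Baseline: Q→B→U = 4+2+9 = 15 → 15 minutes.
Z has 4 minutes of float (longest path through it is 11).
That remains the longest chain; total 15 minutes.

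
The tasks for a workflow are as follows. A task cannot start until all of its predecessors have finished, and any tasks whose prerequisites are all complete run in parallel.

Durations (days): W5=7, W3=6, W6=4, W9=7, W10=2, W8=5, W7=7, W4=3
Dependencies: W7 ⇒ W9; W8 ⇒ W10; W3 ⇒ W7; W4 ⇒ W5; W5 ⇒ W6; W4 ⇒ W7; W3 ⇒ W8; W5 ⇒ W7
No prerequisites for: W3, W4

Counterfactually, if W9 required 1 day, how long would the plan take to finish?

Actual critical path: W4→W5→W7→W9 = 3+7+7+7 = 24 ⇒ 24 days.
Since W9 is critical, the -6 change carries straight to that chain (now 18 days).
The critical path is still W4→W5→W7→W9; finish is now 18 days.

18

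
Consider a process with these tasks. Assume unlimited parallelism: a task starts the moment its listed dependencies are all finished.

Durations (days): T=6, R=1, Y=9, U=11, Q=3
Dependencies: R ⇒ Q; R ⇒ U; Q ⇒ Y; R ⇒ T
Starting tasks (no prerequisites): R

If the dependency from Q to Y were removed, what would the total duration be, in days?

Original critical path: R→Q→Y = 1+3+9 = 13 ⇒ 13 days.
Without Q→Y, Y's earliest start moves from 4 to 0.
New critical path: R→U = 1+11 = 12 ⇒ 12 days.

12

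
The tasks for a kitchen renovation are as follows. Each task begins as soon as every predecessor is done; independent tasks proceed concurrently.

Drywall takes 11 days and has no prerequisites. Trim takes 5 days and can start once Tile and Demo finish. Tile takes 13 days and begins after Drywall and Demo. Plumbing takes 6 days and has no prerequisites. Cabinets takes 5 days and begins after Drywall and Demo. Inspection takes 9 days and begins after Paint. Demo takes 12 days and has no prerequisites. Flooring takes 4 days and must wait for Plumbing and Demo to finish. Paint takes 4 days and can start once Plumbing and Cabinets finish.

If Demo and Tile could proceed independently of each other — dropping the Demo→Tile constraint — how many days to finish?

With the dependency in place, Demo→Cabinets→Paint→Inspection = 12+5+4+9 = 30 sets the finish at 30 days.
Without Demo→Tile, Tile's earliest start moves from 12 to 11.
After: Demo→Cabinets→Paint→Inspection = 12+5+4+9 = 30 → 30 days.

30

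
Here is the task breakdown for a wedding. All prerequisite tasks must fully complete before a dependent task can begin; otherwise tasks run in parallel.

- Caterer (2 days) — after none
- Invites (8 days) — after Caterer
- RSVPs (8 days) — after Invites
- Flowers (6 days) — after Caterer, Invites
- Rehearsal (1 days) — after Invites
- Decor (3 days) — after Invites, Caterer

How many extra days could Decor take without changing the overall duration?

5

The longest chain is Caterer→Invites→RSVPs = 2+8+8 = 18; overall finish 18 days.
Longest path through Decor: 13 days (earliest finish 13, latest finish 18).
So Decor can slip 18 − 13 = 5 days.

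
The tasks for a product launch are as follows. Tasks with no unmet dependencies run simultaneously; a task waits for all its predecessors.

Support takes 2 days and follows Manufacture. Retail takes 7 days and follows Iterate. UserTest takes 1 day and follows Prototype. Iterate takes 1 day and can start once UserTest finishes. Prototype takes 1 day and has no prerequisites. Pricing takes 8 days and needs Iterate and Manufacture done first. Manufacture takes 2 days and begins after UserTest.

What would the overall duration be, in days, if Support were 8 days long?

As given, the longest chain is Prototype→UserTest→Manufacture→Pricing = 1+1+2+8 = 12, so the finish is 12 days.
Support has 6 days of float (longest path through it is 6).
The critical path is still Prototype→UserTest→Manufacture→Pricing; finish is now 12 days.

12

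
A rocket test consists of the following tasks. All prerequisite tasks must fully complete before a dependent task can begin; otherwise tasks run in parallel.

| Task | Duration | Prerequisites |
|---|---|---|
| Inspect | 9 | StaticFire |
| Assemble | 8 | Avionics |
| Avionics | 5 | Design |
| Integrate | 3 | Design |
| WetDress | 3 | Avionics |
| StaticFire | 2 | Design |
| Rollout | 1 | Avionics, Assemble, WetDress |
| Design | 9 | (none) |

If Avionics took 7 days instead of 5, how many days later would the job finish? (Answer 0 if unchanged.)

2

Actual critical path: Design→Avionics→Assemble→Rollout = 9+5+8+1 = 23 ⇒ 23 days.
Avionics is on the critical path; changing it to 7 makes that path 25 days.
The critical path is still Design→Avionics→Assemble→Rollout; finish is now 25 days.
Change in finish: 25 − 23 = +2 days.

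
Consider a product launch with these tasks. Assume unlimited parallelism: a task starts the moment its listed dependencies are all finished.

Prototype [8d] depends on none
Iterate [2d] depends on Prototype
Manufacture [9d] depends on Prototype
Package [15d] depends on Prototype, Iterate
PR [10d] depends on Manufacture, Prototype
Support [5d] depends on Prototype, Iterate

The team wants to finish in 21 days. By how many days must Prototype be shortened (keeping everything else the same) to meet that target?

6

Current finish: 27 days; target: 21.
Prototype is on every critical path, so each day cut from Prototype cuts the finish by one (this holds down to a finish of 20).
Need 27 − 21 = 6 days off Prototype → Prototype becomes 2 days, finish becomes 21.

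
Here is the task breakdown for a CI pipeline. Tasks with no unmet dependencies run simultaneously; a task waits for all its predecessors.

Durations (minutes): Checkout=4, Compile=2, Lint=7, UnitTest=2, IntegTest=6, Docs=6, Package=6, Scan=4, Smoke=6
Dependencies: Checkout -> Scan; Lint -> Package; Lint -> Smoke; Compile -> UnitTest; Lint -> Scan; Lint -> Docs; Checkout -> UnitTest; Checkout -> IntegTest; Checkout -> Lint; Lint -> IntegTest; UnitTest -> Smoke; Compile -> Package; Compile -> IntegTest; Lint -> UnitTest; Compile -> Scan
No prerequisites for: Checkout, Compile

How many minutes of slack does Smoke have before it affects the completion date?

Checkout→Lint→UnitTest→Smoke = 4+7+2+6 = 19 sets the makespan at 19 minutes.
Smoke finishes as early as 19 and must finish by 19.
Float = 19 − 19 = 0.

0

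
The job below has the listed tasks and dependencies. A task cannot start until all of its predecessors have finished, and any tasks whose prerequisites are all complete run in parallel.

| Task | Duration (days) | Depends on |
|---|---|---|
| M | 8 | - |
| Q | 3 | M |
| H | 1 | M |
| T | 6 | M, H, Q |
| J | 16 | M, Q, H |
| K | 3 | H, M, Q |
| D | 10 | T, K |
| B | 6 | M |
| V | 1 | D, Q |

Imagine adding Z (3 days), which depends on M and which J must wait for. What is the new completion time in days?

Originally the project takes 28 days.
With Z inserted, J now waits for max(M, Q, H, Z).
New critical path: M→Q→T→D→V = 8+3+6+10+1 = 28 ⇒ 28 days.

28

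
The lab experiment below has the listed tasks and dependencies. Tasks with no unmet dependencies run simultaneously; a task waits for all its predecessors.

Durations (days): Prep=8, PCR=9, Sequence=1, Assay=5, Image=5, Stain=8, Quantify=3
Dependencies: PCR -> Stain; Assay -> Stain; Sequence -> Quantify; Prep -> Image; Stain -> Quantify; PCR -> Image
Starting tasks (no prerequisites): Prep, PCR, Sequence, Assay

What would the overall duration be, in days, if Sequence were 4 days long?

As given, the longest chain is PCR→Stain→Quantify = 9+8+3 = 20, so the finish is 20 days.
The longest path through Sequence is only 4 days, so Sequence has float 16.
The critical path is still PCR→Stain→Quantify; finish is now 20 days.

20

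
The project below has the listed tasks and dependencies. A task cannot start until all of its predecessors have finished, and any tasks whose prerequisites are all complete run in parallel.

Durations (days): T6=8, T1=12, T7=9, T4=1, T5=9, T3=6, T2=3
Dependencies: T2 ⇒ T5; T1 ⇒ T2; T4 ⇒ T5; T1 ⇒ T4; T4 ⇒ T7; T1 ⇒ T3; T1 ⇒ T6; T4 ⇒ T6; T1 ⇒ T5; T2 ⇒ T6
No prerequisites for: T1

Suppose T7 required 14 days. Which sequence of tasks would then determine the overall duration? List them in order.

T1, T4, T7

The binding path is T1→T2→T5 = 12+3+9 = 24; finish at 24 days.
The longest path through T7 is only 22 days, so T7 has float 2.
Now T1→T4→T7 = 12+1+14 = 27 is longest, so the finish becomes 27 days.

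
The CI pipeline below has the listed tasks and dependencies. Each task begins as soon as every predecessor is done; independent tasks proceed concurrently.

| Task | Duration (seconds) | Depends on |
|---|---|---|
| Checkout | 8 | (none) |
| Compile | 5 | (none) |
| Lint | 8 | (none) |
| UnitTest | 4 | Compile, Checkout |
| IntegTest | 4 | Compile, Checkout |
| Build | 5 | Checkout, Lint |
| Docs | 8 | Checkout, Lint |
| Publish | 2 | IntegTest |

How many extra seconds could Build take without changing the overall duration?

The longest chain is Checkout→Docs = 8+8 = 16; overall finish 16 seconds.
The longest chain containing Build totals 13 seconds.
Float = 16 − 13 = 3.

3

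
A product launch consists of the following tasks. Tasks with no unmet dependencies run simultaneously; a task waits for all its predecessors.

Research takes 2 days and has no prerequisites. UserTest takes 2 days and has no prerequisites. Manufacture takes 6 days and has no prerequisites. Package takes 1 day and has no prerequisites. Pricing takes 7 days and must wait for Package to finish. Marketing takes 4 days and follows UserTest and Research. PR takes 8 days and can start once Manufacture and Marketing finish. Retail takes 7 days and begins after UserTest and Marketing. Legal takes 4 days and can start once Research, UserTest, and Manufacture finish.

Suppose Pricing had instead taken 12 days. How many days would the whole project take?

14

As given, the longest chain is Research→Marketing→PR = 2+4+8 = 14, so the finish is 14 days.
Pricing has 6 days of float (longest path through it is 8).
That remains the longest chain; total 14 days.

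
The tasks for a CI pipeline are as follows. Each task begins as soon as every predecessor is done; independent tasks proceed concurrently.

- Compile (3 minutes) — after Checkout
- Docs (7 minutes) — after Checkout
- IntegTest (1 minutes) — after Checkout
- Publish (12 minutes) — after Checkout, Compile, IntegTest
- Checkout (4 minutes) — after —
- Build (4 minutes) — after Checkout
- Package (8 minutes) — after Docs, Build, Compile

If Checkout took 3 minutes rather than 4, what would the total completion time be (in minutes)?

Actual critical path: Checkout→Compile→Publish = 4+3+12 = 19 ⇒ 19 minutes.
Checkout lies on that path, so at 3 minutes the path becomes 18 minutes.
That remains the longest chain; total 18 minutes.

18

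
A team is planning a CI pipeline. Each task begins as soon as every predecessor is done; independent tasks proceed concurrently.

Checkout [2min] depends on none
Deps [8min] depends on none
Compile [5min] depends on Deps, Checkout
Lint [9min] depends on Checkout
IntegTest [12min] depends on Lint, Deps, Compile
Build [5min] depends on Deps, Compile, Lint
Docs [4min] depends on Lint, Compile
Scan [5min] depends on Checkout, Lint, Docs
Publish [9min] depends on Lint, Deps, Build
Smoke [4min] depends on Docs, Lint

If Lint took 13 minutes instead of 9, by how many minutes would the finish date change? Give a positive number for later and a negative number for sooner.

Actual critical path: Deps→Compile→Build→Publish = 8+5+5+9 = 27 ⇒ 27 minutes.
Lint has 2 minutes of float (longest path through it is 25).
The binding chain switches to Checkout→Lint→Build→Publish = 2+13+5+9 = 29; finish 29 minutes.
Change in finish: 29 − 27 = +2 minutes.

2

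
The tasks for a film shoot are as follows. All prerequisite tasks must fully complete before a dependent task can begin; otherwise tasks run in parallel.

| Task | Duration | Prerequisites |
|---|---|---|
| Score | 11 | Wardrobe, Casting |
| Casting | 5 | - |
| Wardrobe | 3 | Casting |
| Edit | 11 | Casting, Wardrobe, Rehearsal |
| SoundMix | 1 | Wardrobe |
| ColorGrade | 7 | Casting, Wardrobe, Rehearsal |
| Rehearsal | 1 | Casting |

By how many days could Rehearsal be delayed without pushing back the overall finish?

Casting→Wardrobe→Edit = 5+3+11 = 19 sets the makespan at 19 days.
Longest path through Rehearsal: 17 days (earliest finish 6, latest finish 8).
So Rehearsal can slip 8 − 6 = 2 days.

2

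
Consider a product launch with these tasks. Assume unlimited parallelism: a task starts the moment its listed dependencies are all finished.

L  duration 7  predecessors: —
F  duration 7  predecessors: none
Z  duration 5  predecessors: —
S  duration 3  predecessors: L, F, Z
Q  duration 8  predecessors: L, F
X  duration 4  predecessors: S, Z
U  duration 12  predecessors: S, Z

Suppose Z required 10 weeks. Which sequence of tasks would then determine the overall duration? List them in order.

Z, S, U

Baseline: L→S→U = 7+3+12 = 22 → 22 weeks.
The longest path through Z is only 20 weeks, so Z has float 2.
The binding chain switches to Z→S→U = 10+3+12 = 25; finish 25 weeks.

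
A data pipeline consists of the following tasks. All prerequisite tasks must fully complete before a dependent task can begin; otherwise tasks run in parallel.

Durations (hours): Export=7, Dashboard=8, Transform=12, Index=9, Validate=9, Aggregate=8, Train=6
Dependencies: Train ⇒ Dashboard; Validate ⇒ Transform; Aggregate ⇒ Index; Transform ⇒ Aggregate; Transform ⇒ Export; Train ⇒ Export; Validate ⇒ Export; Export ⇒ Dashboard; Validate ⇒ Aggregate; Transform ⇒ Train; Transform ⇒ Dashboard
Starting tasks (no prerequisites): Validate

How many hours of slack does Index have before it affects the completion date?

4

The longest chain is Validate→Transform→Train→Export→Dashboard = 9+12+6+7+8 = 42; overall finish 42 hours.
Longest path through Index: 38 hours (earliest finish 38, latest finish 42).
So Index can slip 42 − 38 = 4 hours.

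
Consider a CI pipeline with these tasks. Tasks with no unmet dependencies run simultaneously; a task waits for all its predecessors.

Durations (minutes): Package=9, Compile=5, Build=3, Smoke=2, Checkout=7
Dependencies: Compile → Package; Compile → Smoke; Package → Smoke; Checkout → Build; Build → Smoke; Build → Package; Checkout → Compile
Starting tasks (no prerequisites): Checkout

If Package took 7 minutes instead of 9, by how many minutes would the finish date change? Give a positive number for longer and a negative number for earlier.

As given, the longest chain is Checkout→Compile→Package→Smoke = 7+5+9+2 = 23, so the finish is 23 minutes.
Package lies on that path, so at 7 minutes the path becomes 21 minutes.
No other chain overtakes it, so the finish is 21 minutes.
Change in finish: 21 − 23 = -2 minutes.

-2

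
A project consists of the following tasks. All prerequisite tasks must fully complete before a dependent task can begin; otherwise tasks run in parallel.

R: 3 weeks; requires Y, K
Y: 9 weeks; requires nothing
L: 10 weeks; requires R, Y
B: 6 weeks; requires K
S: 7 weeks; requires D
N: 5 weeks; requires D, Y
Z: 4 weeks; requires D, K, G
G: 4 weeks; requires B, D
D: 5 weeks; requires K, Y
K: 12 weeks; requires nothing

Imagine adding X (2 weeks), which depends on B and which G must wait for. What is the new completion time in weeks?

28

Originally the job takes 26 weeks.
With X inserted, G now waits for max(B, D, X).
New critical path: K→B→X→G→Z = 12+6+2+4+4 = 28 ⇒ 28 weeks.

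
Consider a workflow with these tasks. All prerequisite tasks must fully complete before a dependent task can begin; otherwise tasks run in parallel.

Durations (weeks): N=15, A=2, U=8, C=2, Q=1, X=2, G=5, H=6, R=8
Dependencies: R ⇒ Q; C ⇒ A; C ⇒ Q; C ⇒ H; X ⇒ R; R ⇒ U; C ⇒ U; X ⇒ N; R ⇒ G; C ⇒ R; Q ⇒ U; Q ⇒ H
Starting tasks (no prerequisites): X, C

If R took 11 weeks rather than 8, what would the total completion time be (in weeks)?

22

As given, the longest chain is X→R→Q→U = 2+8+1+8 = 19, so the finish is 19 weeks.
R lies on that path, so at 11 weeks the path becomes 22 weeks.
The critical path is still X→R→Q→U; finish is now 22 weeks.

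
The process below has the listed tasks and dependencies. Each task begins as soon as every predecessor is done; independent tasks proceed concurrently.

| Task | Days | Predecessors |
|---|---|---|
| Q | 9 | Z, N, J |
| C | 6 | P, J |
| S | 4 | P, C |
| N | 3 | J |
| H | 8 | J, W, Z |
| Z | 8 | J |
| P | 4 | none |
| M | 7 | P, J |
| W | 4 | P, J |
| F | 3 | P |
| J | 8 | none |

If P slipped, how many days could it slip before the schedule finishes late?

9

Critical path: J→Z→Q = 8+8+9 = 25, so the finish is 25 days.
P finishes as early as 4 and must finish by 13.
So P can slip 13 − 4 = 9 days.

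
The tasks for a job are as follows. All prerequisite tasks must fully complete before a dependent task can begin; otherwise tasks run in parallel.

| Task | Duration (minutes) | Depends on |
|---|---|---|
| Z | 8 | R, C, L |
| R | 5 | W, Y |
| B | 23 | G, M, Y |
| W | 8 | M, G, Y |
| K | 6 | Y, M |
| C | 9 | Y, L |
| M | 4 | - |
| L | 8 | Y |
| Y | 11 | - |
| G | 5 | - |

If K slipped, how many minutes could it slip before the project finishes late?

Critical path: Y→L→C→Z = 11+8+9+8 = 36, so the finish is 36 minutes.
Longest path through K: 17 minutes (earliest finish 17, latest finish 36).
So K can slip 36 − 17 = 19 minutes.

19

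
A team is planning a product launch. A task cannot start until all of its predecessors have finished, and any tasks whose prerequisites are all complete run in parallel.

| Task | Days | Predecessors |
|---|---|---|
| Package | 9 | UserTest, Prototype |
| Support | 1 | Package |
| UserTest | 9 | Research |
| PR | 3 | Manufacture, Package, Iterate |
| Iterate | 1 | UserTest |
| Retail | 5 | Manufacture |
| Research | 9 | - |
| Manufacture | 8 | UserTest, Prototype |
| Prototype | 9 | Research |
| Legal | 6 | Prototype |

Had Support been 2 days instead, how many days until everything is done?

As given, the longest chain is Research→Prototype→Manufacture→Retail = 9+9+8+5 = 31, so the finish is 31 days.
Support is off the critical path — its longest chain is 28 days, giving 3 of slack.
That remains the longest chain; total 31 days.

31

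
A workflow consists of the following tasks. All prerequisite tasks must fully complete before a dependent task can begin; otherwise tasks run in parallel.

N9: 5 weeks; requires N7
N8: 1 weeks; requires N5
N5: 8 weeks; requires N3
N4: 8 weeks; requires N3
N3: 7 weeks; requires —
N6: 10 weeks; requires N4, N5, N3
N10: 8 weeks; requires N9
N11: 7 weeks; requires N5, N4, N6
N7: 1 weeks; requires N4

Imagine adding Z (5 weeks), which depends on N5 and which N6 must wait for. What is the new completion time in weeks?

37

Originally the schedule takes 32 weeks.
With Z inserted, N6 now waits for max(N4, N5, N3, Z).
New critical path: N3→N5→Z→N6→N11 = 7+8+5+10+7 = 37 ⇒ 37 weeks.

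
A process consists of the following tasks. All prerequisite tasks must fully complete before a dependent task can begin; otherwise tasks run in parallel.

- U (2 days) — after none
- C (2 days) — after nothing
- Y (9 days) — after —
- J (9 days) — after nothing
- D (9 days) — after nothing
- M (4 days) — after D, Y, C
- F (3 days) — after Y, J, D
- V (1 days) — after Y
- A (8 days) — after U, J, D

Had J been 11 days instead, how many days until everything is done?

As given, the longest chain is J→A = 9+8 = 17, so the finish is 17 days.
J lies on that path, so at 11 days the path becomes 19 days.
The critical path is still J→A; finish is now 19 days.

19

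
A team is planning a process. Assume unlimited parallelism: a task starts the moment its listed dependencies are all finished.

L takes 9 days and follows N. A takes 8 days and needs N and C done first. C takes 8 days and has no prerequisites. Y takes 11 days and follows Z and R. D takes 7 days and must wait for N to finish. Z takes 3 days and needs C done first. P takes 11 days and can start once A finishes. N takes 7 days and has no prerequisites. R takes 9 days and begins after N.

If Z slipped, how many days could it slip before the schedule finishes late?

Critical path: N→R→Y = 7+9+11 = 27, so the finish is 27 days.
Longest path through Z: 22 days (earliest finish 11, latest finish 16).
Float = 27 − 22 = 5.

5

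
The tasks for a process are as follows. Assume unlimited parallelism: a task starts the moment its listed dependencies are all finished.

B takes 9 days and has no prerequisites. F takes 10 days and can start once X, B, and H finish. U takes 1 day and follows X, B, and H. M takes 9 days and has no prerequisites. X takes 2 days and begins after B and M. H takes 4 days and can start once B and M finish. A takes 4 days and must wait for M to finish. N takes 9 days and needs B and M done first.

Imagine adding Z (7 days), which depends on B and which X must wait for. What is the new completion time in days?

Originally the project takes 23 days.
With Z inserted, X now waits for max(B, M, Z).
New critical path: B→Z→X→F = 9+7+2+10 = 28 ⇒ 28 days.

28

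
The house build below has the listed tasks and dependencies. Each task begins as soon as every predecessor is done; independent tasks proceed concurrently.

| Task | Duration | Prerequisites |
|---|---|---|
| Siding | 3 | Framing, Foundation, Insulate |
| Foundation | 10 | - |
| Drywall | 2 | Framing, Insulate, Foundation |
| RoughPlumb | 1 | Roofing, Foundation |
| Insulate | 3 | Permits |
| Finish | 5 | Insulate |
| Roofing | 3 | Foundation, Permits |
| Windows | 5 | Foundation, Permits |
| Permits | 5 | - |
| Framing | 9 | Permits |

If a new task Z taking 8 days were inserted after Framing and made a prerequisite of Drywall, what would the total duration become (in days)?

24

Originally the project takes 17 days.
With Z inserted, Drywall now waits for max(Framing, Insulate, Foundation, Z).
New critical path: Permits→Framing→Z→Drywall = 5+9+8+2 = 24 ⇒ 24 days.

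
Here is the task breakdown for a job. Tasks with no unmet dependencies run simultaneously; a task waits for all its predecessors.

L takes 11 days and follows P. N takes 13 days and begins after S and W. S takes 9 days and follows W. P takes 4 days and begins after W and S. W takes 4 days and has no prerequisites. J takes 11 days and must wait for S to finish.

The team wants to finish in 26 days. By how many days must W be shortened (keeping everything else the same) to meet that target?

2

Current finish: 28 days; target: 26.
W is on every critical path, so each day cut from W cuts the finish by one (this holds down to a finish of 25).
Need 28 − 26 = 2 days off W → W becomes 2 days, finish becomes 26.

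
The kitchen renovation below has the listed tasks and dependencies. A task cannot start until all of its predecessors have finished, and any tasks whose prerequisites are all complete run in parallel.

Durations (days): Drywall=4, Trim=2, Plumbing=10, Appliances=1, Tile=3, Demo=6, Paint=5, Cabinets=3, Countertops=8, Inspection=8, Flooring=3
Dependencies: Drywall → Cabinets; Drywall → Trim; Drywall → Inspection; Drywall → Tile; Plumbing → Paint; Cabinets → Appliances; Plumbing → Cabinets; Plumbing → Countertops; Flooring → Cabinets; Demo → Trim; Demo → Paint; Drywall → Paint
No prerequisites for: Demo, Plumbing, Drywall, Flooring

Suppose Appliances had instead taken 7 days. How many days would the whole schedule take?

20

Critical path before the change: Plumbing→Countertops = 10+8 = 18 giving 18 days.
Appliances is off the critical path — its longest chain is 14 days, giving 4 of slack.
New critical path: Plumbing→Cabinets→Appliances = 10+3+7 = 20 ⇒ 20 days.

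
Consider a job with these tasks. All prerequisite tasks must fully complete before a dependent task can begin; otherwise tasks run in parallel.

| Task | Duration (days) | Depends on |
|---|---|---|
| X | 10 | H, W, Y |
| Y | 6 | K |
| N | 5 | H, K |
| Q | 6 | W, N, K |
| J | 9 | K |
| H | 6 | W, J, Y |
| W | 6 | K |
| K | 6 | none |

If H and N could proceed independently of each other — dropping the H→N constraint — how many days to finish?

31

Original critical path: K→J→H→N→Q = 6+9+6+5+6 = 32 ⇒ 32 days.
Without H→N, N's earliest start moves from 21 to 6.
New critical path: K→J→H→X = 6+9+6+10 = 31 ⇒ 31 days.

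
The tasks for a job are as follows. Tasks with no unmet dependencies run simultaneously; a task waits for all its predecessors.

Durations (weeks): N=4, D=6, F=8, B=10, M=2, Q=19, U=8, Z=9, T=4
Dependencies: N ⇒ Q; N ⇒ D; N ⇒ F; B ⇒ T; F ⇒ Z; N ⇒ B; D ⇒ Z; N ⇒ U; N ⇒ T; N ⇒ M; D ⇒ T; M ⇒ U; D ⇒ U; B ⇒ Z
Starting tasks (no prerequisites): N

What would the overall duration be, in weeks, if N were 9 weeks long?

Actual critical path: N→B→Z = 4+10+9 = 23 ⇒ 23 weeks.
Since N is critical, the +5 change carries straight to that chain (now 28 weeks).
No other chain overtakes it, so the finish is 28 weeks.

28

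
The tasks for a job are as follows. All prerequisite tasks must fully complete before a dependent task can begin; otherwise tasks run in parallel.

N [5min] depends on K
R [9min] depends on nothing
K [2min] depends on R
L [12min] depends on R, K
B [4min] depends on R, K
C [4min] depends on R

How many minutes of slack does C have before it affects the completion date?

Critical path: R→K→L = 9+2+12 = 23, so the finish is 23 minutes.
Longest path through C: 13 minutes (earliest finish 13, latest finish 23).
So C can slip 23 − 13 = 10 minutes.

10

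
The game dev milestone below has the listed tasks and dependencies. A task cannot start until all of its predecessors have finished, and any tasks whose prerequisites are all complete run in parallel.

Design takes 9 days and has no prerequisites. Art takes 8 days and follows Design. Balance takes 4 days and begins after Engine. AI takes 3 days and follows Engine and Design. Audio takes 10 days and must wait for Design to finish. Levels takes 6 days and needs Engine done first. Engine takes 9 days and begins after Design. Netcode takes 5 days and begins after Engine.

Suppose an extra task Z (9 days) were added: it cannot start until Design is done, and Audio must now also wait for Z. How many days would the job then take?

Originally the job takes 24 days.
With Z inserted, Audio now waits for max(Design, Z).
New critical path: Design→Z→Audio = 9+9+10 = 28 ⇒ 28 days.

28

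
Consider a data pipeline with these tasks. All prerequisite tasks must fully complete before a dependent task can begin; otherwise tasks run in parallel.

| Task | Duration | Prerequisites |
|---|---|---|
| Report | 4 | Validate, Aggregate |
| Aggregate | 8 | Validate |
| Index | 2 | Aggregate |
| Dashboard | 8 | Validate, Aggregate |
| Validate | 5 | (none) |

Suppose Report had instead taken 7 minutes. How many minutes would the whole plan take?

21

As given, the longest chain is Validate→Aggregate→Dashboard = 5+8+8 = 21, so the finish is 21 minutes.
Report has 4 minutes of float (longest path through it is 17).
No other chain overtakes it, so the finish is 21 minutes.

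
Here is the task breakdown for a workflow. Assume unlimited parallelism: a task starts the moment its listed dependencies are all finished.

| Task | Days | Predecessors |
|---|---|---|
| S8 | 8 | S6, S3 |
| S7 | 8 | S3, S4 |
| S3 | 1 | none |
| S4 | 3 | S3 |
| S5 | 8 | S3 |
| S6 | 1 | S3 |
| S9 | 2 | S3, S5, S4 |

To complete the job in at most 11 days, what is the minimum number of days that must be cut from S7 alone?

Current finish: 12 days; target: 11.
S7 is on every critical path, so each day cut from S7 cuts the finish by one (this holds down to a finish of 11).
Need 12 − 11 = 1 day off S7 → S7 becomes 7 days, finish becomes 11.

1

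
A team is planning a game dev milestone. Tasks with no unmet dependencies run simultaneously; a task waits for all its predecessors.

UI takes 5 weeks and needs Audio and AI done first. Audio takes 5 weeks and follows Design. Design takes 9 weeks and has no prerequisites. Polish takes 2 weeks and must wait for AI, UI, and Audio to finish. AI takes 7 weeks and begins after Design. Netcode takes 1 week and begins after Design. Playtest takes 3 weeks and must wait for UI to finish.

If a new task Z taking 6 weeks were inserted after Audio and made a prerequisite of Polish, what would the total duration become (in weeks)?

24

Originally the game dev milestone takes 24 weeks.
With Z inserted, Polish now waits for max(AI, UI, Audio, Z).
New critical path: Design→AI→UI→Playtest = 9+7+5+3 = 24 ⇒ 24 weeks.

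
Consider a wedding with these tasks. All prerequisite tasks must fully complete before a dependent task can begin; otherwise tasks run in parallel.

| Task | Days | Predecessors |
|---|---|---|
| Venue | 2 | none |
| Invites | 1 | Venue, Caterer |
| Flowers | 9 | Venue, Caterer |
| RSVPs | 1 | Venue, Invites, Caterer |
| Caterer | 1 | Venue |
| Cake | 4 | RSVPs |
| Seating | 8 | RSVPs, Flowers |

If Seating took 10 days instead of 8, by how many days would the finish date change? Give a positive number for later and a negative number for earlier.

Actual critical path: Venue→Caterer→Flowers→Seating = 2+1+9+8 = 20 ⇒ 20 days.
Seating is on the critical path; changing it to 10 makes that path 22 days.
No other chain overtakes it, so the finish is 22 days.
Change in finish: 22 − 20 = +2 days.

2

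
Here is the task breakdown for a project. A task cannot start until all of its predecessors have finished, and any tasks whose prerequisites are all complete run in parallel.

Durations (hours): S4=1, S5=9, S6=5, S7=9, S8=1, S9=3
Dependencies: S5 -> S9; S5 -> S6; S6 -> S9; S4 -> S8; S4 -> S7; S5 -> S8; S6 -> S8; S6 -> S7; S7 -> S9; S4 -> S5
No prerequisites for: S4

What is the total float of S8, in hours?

The longest chain is S4→S5→S6→S7→S9 = 1+9+5+9+3 = 27; overall finish 27 hours.
Longest path through S8: 16 hours (earliest finish 16, latest finish 27).
Slack of S8 = 26 − 15 = 11 hours.

11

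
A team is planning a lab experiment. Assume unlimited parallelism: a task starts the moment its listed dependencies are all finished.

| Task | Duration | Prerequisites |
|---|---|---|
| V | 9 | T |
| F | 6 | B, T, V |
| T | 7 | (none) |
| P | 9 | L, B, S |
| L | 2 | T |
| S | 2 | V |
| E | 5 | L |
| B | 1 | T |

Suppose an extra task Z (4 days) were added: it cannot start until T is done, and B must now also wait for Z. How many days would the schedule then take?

27

Originally the schedule takes 27 days.
With Z inserted, B now waits for max(T, Z).
New critical path: T→V→S→P = 7+9+2+9 = 27 ⇒ 27 days.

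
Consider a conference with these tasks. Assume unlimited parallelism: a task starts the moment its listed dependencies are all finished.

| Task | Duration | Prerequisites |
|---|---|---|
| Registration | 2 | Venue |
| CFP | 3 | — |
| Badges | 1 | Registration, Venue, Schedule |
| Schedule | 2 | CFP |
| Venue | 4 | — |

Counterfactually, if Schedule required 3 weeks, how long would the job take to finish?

7

The binding path is Venue→Registration→Badges = 4+2+1 = 7; finish at 7 weeks.
Schedule has 1 week of float (longest path through it is 6).
No other chain overtakes it, so the finish is 7 weeks.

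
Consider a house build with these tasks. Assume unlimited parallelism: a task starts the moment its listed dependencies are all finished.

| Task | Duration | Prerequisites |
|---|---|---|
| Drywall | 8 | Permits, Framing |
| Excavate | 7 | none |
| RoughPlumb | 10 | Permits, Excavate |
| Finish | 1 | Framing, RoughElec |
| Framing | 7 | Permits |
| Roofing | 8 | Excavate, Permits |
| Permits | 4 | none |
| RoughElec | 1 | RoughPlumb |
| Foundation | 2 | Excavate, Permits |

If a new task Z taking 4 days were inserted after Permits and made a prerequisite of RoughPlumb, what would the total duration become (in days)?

Originally the job takes 19 days.
With Z inserted, RoughPlumb now waits for max(Permits, Excavate, Z).
New critical path: Permits→Z→RoughPlumb→RoughElec→Finish = 4+4+10+1+1 = 20 ⇒ 20 days.

20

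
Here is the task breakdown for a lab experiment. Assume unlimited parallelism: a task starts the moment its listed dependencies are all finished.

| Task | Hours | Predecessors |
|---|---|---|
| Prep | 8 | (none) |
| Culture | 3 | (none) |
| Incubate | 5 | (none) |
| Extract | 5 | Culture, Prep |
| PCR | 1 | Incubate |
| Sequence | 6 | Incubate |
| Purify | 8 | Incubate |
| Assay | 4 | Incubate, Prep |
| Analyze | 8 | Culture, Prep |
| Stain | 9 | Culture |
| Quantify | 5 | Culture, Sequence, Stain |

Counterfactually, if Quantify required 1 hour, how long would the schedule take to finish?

16

The binding path is Culture→Stain→Quantify = 3+9+5 = 17; finish at 17 hours.
Quantify is on the critical path; changing it to 1 makes that path 13 hours.
New critical path: Prep→Analyze = 8+8 = 16 ⇒ 16 hours.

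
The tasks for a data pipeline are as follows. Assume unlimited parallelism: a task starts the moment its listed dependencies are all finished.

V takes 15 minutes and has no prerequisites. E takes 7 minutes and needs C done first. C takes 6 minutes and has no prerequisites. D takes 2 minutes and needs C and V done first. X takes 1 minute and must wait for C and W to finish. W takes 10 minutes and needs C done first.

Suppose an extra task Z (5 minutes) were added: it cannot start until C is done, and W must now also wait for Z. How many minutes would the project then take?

Originally the project takes 17 minutes.
With Z inserted, W now waits for max(C, Z).
New critical path: C→Z→W→X = 6+5+10+1 = 22 ⇒ 22 minutes.

22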